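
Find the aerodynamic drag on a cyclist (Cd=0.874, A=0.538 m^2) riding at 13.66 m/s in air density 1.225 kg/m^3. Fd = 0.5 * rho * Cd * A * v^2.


Fd = 0.5 * 1.225 * 0.874 * 0.538 * 13.66^2
= 0.5 * 1.225 * 0.874 * 0.538 * 186.5956
= 53.74 N

53.74 N


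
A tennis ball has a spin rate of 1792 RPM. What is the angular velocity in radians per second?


Convert RPM to rad/s: multiply by 2*pi and divide by 60
omega = 1792 * 2 * pi / 60
= 187.658 rad/s

187.658 rad/s


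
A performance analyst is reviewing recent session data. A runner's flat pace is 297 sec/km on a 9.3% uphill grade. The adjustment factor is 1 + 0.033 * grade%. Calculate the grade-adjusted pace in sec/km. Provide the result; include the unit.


Factor = 1 + 0.033 * 9.3 = 1.3069
Adjusted pace = 297 * 1.3069
= 388.15 sec/km

388.15 s/km


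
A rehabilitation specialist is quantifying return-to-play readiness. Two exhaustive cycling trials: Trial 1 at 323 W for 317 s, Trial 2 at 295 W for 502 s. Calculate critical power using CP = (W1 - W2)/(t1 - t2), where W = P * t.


W1 = 323 * 317 = 102391 J
W2 = 295 * 502 = 148090 J
CP = (102391 - 148090) / (317 - 502)
= -45699 / -185
= 247.02 W

247.02 W


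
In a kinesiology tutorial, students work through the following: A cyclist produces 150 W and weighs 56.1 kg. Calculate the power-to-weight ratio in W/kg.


P/W = power / mass
= 150 / 56.1
= 2.674 W/kg

2.674 W/kg


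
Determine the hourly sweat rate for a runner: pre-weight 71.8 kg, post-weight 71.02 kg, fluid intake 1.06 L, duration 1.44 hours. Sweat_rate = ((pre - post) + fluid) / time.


Mass lost = 71.8 - 71.02 = 0.78 kg
Add fluid consumed: 0.78 + 1.06 = 1.84 L total sweat
Sweat rate = 1.84 / 1.44 = 1.278 L/h

1.278 L/h


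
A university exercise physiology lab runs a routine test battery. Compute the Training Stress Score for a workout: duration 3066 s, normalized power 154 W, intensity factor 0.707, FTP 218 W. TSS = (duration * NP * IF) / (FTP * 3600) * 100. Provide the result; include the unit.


Product = 3066 * 154 * 0.707 = 333819.948
Base = 218 * 3600 = 784800
TSS = 333819.948 / 784800 * 100 = 42.54

42.54 TSS


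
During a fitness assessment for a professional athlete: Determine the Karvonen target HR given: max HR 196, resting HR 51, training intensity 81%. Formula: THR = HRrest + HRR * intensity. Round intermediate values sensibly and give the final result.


HRR = HRmax - HRrest = 196 - 51 = 145
THR = 51 + 145 * 0.81
= 168.45 bpm

168.45 bpm


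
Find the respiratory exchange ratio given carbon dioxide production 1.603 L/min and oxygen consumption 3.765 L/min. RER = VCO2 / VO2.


VCO2 = 1.603 L/min
VO2 = 3.765 L/min
RER = 1.603 / 3.765 = 0.4258

0.4258


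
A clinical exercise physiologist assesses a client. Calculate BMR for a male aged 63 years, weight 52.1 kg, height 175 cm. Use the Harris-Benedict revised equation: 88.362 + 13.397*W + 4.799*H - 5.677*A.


Substituting values:
W term = 13.397 * 52.1 = 697.9837
H term = 4.799 * 175 = 839.825
A term = 5.677 * 63 = 357.651
BMR = 1268.52 kcal/day

1268.52 kcal/day


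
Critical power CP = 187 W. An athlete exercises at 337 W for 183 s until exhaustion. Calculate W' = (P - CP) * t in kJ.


P - CP = 337 - 187 = 150 W
W' = 150 * 183 = 27450 J
= 27450 / 1000 = 27.45 kJ

27.45 kJ


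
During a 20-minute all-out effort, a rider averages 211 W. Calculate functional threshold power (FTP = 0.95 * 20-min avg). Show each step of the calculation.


FTP = 0.95 * 211
= 200.45 W

200.45 W


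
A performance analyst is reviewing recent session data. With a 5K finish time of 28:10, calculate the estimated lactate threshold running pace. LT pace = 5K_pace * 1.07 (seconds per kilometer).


Race duration = 1690 s for 5 km
Average pace = 1690 / 5 = 338.0 s/km
LT pace = 338.0 * 1.07
= 361.66 s/km

361.66 s/km


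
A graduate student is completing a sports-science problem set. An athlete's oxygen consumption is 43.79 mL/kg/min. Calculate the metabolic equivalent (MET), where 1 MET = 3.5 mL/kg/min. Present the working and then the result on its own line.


MET = VO2 / 3.5
= 43.79 / 3.5
= 12.51 METs

12.51 METs


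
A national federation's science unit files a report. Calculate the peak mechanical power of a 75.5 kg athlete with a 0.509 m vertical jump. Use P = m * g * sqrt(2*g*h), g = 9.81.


First, sqrt(2gh) = sqrt(2 * 9.81 * 0.509)
= sqrt(9.98658) = 3.160155 m/s
Power = 75.5 * 9.81 * 3.160155 = 2340.58 W

2340.58 W


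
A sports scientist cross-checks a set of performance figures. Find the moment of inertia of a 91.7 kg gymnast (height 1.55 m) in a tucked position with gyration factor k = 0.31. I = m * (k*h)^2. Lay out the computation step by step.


Radius of gyration = 0.31 * 1.55 = 0.4805 m
I = 91.7 * 0.4805^2
= 91.7 * 0.23088
= 21.172 kg*m^2

21.172 kg*m^2


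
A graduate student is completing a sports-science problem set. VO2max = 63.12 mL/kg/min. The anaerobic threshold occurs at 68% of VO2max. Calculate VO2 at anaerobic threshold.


AT fraction = 68 / 100 = 0.68
AT VO2 = 63.12 * 0.68
= 42.92 mL/kg/min

42.92 mL/kg/min


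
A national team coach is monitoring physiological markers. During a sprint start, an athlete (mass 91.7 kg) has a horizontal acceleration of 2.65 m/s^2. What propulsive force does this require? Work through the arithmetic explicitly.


Propulsive force = mass * acceleration
= 91.7 kg * 2.65 m/s^2
= 243.01 N

243.01 N


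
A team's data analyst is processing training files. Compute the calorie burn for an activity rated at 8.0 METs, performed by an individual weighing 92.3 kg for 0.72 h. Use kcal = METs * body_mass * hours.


Product of METs and mass = 8.0 * 92.3 = 738.4
Total kcal = 738.4 * 0.72 = 531.65 kcal

531.65 kcal


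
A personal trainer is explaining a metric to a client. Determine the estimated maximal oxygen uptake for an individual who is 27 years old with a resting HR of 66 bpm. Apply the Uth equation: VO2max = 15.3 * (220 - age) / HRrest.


HRmax = 220 - 27 = 193
VO2max = 15.3 * (193 / 66)
= 15.3 * 2.9242
= 44.74 mL/kg/min

44.74 mL/kg/min


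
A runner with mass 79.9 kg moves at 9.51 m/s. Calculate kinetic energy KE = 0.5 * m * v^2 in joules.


v^2 = 9.51^2 = 90.4401
KE = 0.5 * 79.9 * 90.4401
= 3613.08 J

3613.08 J


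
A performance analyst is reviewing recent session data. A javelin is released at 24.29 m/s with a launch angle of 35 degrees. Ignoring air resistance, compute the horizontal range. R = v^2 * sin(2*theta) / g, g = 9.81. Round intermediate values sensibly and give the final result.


Launch speed squared = 590.0041
sin(2 * 35 deg) = 0.939693
Range = 590.0041 * 0.939693 / 9.81
= 56.516 m

56.516 m


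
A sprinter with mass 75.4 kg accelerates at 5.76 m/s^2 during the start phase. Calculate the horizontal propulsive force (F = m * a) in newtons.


F = m * a
= 75.4 * 5.76
= 434.3 N

434.3 N


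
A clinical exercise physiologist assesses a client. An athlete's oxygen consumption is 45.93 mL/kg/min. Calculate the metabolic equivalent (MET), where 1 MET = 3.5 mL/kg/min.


MET = VO2 / 3.5
= 45.93 / 3.5
= 13.12 METs

13.12 METs


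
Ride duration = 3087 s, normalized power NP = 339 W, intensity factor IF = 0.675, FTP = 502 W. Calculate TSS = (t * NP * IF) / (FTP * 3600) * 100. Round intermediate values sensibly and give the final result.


Numerator = 3087 * 339 * 0.675 = 706382.775
Denominator = 502 * 3600 = 1807200
TSS = 706382.775 / 1807200 * 100
= 39.09

39.09 TSS


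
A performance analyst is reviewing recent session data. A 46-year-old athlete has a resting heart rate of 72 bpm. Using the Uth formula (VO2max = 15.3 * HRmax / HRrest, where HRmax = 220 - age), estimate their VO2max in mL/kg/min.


HRmax = 220 - 46 = 174 bpm
Ratio = HRmax / HRrest = 174 / 72 = 2.4167
VO2max = 15.3 * 2.4167 = 36.98 mL/kg/min

36.98 mL/kg/min


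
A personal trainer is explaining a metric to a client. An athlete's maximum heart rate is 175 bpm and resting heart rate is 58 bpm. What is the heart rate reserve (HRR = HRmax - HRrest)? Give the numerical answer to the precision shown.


HRR = HRmax - HRrest
= 175 - 58
= 117 bpm

117 bpm


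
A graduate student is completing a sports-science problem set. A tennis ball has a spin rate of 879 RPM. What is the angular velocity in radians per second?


Convert RPM to rad/s: multiply by 2*pi and divide by 60
omega = 879 * 2 * pi / 60
= 92.049 rad/s

92.049 rad/s


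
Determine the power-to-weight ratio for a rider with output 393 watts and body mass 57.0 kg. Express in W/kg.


P/W = 393 / 57.0 = 6.895 W/kg

6.895 W/kg


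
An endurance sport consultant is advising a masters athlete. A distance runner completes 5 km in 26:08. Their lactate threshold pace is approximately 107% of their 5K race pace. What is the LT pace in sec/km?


Convert to seconds: 26 min 8 s = 1568 s
Pace per km = 1568 / 5 = 313.6 s/km
LT pace = 313.6 * 1.07 = 335.55 s/km

335.55 s/km


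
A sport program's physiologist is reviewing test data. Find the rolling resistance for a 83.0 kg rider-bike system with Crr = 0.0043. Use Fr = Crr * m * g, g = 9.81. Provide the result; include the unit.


m * g = 83.0 * 9.81 = 814.23 N
Fr = 0.0043 * 814.23 = 3.501 N

3.501 N


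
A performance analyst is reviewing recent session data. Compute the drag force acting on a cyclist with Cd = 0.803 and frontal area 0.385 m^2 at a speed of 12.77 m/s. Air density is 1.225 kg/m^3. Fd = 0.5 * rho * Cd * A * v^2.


Step 1: v^2 = 163.0729
Step 2: Fd = 0.5 * 1.225 * 0.803 * 0.385 * 163.0729
= 30.879 N

30.879 N


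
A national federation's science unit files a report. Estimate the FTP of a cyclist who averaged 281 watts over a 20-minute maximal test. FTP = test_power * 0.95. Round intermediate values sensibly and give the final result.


FTP = 281 * 0.95 = 266.95 W

266.95 W


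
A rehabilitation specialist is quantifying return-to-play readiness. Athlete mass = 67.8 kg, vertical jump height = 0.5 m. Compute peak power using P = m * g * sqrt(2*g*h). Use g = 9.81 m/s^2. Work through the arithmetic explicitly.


sqrt(2 * 9.81 * 0.5) = sqrt(9.81) = 3.132092 m/s
P = 67.8 * 9.81 * 3.132092
= 2083.21 W

2083.21 W


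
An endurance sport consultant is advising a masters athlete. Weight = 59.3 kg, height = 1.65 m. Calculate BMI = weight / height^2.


height^2 = 1.65^2 = 2.7225
BMI = 59.3 / 2.7225 = 21.78 kg/m^2

21.78 kg/m^2


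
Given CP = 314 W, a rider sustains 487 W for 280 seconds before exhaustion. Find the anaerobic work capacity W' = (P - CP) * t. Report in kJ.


Excess power = 487 - 314 = 173 W
Work above CP = 173 * 280 = 48440 J
W' = 48.44 kJ

48.44 kJ


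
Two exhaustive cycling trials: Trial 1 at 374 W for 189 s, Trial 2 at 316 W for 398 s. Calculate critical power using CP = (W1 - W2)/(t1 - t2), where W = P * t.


W1 = 374 * 189 = 70686 J
W2 = 316 * 398 = 125768 J
CP = (70686 - 125768) / (189 - 398)
= -55082 / -209
= 263.55 W

263.55 W


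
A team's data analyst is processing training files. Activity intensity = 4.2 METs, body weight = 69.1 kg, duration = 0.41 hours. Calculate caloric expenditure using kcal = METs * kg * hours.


kcal = 4.2 * 69.1 * 0.41
= 290.22 * 0.41
= 118.99 kcal

118.99 kcal


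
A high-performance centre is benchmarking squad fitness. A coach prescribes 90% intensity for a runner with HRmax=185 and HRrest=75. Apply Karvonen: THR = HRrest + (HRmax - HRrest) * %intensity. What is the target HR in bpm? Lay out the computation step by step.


Heart rate reserve = 185 - 75 = 110
Intensity fraction = 90 / 100 = 0.9
THR = 75 + 110 * 0.9 = 174.0 bpm

174.0 bpm


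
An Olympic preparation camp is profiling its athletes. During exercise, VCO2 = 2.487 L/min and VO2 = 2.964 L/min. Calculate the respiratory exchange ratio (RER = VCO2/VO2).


RER = VCO2 / VO2
= 2.487 / 2.964
= 0.8391

0.8391


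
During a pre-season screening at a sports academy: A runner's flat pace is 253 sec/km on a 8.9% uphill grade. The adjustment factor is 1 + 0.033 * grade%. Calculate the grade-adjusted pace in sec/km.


Factor = 1 + 0.033 * 8.9 = 1.2937
Adjusted pace = 253 * 1.2937
= 327.31 sec/km

327.31 s/km


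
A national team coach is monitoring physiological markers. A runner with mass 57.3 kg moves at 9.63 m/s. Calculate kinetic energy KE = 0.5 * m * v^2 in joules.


v^2 = 9.63^2 = 92.7369
KE = 0.5 * 57.3 * 92.7369
= 2656.91 J

2656.91 J


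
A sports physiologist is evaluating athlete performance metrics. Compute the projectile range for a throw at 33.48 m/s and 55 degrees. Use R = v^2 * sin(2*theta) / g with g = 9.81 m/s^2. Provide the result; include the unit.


Two times the angle = 110 degrees
sin(110) = 0.939693
R = 1120.9104 * 0.939693 / 9.81 = 107.371 m

107.371 m


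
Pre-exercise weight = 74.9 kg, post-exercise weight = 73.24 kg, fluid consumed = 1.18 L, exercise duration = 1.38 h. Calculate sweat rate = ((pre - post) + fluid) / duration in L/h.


Weight loss = 74.9 - 73.24 = 1.66 kg (approx L)
Total sweat = 1.66 + 1.18 = 2.84 L
Sweat rate = 2.84 / 1.38 = 2.058 L/h

2.058 L/h


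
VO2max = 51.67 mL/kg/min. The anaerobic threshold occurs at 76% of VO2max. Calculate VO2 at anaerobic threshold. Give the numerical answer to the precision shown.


AT fraction = 76 / 100 = 0.76
AT VO2 = 51.67 * 0.76
= 39.27 mL/kg/min

39.27 mL/kg/min


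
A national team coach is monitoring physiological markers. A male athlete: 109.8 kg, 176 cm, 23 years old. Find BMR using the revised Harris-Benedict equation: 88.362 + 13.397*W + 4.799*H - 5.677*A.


Intercept = 88.362
Weight contribution = 13.397 * 109.8 = 1470.9906
Height contribution = 4.799 * 176 = 844.624
Age contribution = 5.677 * 23 = 130.571
BMR = 88.362 + 1470.9906 + 844.624 - 130.571
= 2273.41 kcal/day

2273.41 kcal/day


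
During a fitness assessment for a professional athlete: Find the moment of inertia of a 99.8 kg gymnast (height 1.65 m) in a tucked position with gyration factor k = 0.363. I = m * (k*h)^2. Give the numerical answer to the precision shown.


Radius of gyration = 0.363 * 1.65 = 0.59895 m
I = 99.8 * 0.59895^2
= 99.8 * 0.358741
= 35.802 kg*m^2

35.802 kg*m^2


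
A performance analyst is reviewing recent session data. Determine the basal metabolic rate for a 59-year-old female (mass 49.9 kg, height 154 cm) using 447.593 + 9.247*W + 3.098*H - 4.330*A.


BMR = 447.593 + 9.247*49.9 + 3.098*154 - 4.330*59
= 1130.64 kcal/day

1130.64 kcal/day


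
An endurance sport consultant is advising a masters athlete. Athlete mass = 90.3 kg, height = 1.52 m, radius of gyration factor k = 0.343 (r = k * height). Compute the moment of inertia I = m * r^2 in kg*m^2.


r = k * height = 0.343 * 1.52 = 0.52136 m
r^2 = 0.52136^2 = 0.271816
I = 90.3 * 0.271816 = 24.545 kg*m^2

24.545 kg*m^2


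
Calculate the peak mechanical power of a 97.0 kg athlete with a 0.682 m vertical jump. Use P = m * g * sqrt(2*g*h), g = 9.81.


First, sqrt(2gh) = sqrt(2 * 9.81 * 0.682)
= sqrt(13.38084) = 3.657983 m/s
Power = 97.0 * 9.81 * 3.657983 = 3480.83 W

3480.83 W


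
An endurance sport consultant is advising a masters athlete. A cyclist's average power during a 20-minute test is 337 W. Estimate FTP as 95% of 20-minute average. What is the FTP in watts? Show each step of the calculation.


FTP = 20-min power * 0.95
= 337 * 0.95
= 320.15 W

320.15 W


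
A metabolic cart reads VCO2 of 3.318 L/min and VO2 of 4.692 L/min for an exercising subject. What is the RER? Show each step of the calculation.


RER = VCO2 / VO2 = 3.318 / 4.692 = 0.7072

0.7072


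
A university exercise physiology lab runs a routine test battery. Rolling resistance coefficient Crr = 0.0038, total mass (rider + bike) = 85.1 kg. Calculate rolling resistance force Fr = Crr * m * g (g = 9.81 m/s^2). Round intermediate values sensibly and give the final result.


Fr = Crr * m * g
= 0.0038 * 85.1 * 9.81
= 3.172 N

3.172 N


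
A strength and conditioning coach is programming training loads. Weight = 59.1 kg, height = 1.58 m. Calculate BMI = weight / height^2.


height^2 = 1.58^2 = 2.4964
BMI = 59.1 / 2.4964 = 23.67 kg/m^2

23.67 kg/m^2


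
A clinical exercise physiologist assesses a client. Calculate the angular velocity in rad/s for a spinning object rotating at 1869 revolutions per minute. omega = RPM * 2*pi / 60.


omega = RPM * 2*pi / 60
= 1869 * 6.28318531 / 60
= 195.721 rad/s

195.721 rad/s


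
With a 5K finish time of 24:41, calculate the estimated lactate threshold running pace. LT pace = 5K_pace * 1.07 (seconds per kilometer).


Race duration = 1481 s for 5 km
Average pace = 1481 / 5 = 296.2 s/km
LT pace = 296.2 * 1.07
= 316.93 s/km

316.93 s/km


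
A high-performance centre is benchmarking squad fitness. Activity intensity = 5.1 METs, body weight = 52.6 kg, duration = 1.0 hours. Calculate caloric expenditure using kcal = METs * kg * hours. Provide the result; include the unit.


kcal = 5.1 * 52.6 * 1.0
= 268.26 * 1.0
= 268.26 kcal

268.26 kcal


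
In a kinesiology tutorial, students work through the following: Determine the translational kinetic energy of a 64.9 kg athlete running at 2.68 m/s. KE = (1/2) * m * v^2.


KE = 0.5 * m * v^2
= 0.5 * 64.9 * 2.68^2
= 0.5 * 64.9 * 7.1824
= 233.07 J

233.07 J


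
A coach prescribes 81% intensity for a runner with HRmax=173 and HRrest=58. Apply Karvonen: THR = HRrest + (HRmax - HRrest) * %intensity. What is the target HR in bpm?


Heart rate reserve = 173 - 58 = 115
Intensity fraction = 81 / 100 = 0.81
THR = 58 + 115 * 0.81 = 151.15 bpm

151.15 bpm


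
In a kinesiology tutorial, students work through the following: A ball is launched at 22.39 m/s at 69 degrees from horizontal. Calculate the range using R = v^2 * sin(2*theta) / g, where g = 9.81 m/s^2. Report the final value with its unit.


sin(2 * 69) = sin(138) = 0.669131
v^2 = 22.39^2 = 501.3121
R = 501.3121 * 0.669131 / 9.81
= 34.194 m

34.194 m


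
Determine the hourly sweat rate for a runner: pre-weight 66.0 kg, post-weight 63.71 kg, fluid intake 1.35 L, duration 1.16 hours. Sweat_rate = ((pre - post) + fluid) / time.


Mass lost = 66.0 - 63.71 = 2.29 kg
Add fluid consumed: 2.29 + 1.35 = 3.64 L total sweat
Sweat rate = 3.64 / 1.16 = 3.138 L/h

3.138 L/h


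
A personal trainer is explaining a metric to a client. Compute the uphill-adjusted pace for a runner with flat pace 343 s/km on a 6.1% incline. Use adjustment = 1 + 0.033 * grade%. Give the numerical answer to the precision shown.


Adjustment factor = 1 + 0.033 * 6.1 = 1.2013
Grade-adjusted pace = 343 * 1.2013 = 412.05 s/km

412.05 s/km


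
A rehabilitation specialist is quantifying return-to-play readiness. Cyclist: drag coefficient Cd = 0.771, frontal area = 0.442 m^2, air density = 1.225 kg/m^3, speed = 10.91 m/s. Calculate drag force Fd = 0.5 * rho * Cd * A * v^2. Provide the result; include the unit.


v^2 = 10.91^2 = 119.0281
Fd = 0.5 * 1.225 * 0.771 * 0.442 * 119.0281
= 24.845 N

24.845 N


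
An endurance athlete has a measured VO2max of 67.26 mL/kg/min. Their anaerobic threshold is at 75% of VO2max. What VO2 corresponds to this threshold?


Anaerobic threshold VO2 = VO2max * 75%
= 67.26 * 0.75
= 50.45 mL/kg/min

50.45 mL/kg/min


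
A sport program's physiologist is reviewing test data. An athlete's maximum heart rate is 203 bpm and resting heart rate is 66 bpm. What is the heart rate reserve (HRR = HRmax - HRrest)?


HRR = HRmax - HRrest
= 203 - 66
= 137 bpm

137 bpm


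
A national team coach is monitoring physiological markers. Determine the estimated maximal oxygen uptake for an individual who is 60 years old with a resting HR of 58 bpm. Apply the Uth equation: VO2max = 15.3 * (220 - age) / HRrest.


HRmax = 220 - 60 = 160
VO2max = 15.3 * (160 / 58)
= 15.3 * 2.7586
= 42.21 mL/kg/min

42.21 mL/kg/min


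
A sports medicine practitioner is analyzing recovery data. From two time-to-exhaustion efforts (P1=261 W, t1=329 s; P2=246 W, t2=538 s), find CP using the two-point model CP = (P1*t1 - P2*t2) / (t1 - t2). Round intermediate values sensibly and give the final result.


Work in trial 1 = 85869 J
Work in trial 2 = 132348 J
Delta work = -46479 J
Delta time = -209 s
CP = -46479 / -209 = 222.39 W

222.39 W


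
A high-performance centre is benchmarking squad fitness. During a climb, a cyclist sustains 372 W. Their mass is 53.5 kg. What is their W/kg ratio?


Power-to-weight = 372 W / 53.5 kg
= 6.953 W/kg

6.953 W/kg


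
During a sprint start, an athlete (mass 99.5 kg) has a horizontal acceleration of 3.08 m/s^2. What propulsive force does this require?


Propulsive force = mass * acceleration
= 99.5 kg * 3.08 m/s^2
= 306.46 N

306.46 N


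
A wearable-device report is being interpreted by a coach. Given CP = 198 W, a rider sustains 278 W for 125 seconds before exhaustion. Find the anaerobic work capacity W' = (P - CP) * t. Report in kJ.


Excess power = 278 - 198 = 80 W
Work above CP = 80 * 125 = 10000 J
W' = 10.0 kJ

10.0 kJ


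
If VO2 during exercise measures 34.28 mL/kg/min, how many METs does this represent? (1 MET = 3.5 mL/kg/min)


METs = VO2 / 3.5 = 34.28 / 3.5 = 9.79

9.79 METs


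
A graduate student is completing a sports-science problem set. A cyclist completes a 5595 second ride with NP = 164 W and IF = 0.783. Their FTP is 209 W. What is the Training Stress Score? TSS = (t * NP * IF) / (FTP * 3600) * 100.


t * NP * IF = 5595 * 164 * 0.783 = 718465.14
FTP * 3600 = 752400
TSS = (718465.14 / 752400) * 100 = 95.49

95.49 TSS


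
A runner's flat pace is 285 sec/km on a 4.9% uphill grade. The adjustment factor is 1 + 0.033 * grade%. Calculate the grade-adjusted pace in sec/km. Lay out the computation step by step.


Factor = 1 + 0.033 * 4.9 = 1.1617
Adjusted pace = 285 * 1.1617
= 331.08 sec/km

331.08 s/km


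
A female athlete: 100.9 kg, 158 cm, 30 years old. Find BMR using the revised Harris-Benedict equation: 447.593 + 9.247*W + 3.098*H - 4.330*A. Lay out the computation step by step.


Intercept = 447.593
Weight contribution = 9.247 * 100.9 = 933.0223
Height contribution = 3.098 * 158 = 489.484
Age contribution = 4.33 * 30 = 129.9
BMR = 447.593 + 933.0223 + 489.484 - 129.9
= 1740.2 kcal/day

1740.2 kcal/day


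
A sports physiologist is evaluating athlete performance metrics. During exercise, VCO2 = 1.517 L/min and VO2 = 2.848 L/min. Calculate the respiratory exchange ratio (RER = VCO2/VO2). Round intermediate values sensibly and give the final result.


RER = VCO2 / VO2
= 1.517 / 2.848
= 0.5327

0.5327


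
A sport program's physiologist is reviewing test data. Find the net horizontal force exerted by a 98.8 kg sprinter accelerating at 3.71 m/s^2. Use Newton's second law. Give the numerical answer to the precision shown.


Newton's second law: F = m * a
F = 98.8 * 3.71 = 366.55 N

366.55 N


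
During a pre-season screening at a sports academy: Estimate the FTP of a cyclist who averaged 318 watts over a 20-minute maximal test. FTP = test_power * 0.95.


FTP = 318 * 0.95 = 302.1 W

302.1 W


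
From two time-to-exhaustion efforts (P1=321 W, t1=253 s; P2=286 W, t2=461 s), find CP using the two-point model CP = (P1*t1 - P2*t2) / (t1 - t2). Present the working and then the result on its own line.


Work in trial 1 = 81213 J
Work in trial 2 = 131846 J
Delta work = -50633 J
Delta time = -208 s
CP = -50633 / -208 = 243.43 W

243.43 W


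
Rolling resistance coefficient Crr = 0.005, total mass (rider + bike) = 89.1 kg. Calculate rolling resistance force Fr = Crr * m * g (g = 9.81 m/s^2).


Fr = Crr * m * g
= 0.005 * 89.1 * 9.81
= 4.37 N

4.37 N


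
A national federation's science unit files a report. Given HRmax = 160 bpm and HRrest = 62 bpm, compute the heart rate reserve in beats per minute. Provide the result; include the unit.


Heart rate reserve = maximum HR minus resting HR
HRR = 160 - 62 = 98 bpm

98 bpm


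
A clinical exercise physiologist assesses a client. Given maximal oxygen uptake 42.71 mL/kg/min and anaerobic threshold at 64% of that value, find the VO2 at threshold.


Percentage as decimal = 0.64
VO2 at AT = 42.71 * 0.64 = 27.33 mL/kg/min

27.33 mL/kg/min


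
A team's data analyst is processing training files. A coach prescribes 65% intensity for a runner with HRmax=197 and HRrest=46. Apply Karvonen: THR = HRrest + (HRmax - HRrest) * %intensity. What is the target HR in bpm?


Heart rate reserve = 197 - 46 = 151
Intensity fraction = 65 / 100 = 0.65
THR = 46 + 151 * 0.65 = 144.15 bpm

144.15 bpm


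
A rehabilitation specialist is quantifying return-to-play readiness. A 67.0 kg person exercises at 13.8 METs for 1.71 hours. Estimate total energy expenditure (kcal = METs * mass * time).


Energy = METs * mass(kg) * time(h)
= 13.8 * 67.0 * 1.71
= 1581.07 kcal

1581.07 kcal


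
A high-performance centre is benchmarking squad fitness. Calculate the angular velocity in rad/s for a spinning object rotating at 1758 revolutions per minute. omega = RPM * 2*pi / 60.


omega = RPM * 2*pi / 60
= 1758 * 6.28318531 / 60
= 184.097 rad/s

184.097 rad/s


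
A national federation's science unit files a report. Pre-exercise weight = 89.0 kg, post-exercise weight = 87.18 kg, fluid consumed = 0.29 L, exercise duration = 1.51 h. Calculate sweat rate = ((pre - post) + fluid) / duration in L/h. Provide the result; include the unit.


Weight loss = 89.0 - 87.18 = 1.82 kg (approx L)
Total sweat = 1.82 + 0.29 = 2.11 L
Sweat rate = 2.11 / 1.51 = 1.397 L/h

1.397 L/h


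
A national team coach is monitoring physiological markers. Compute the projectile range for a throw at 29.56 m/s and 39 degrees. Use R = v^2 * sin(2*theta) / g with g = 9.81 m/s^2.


Two times the angle = 78 degrees
sin(78) = 0.978148
R = 873.7936 * 0.978148 / 9.81 = 87.125 m

87.125 m


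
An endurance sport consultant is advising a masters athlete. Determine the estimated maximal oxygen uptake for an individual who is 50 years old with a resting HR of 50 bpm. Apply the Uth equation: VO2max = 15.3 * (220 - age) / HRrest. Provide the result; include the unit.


HRmax = 220 - 50 = 170
VO2max = 15.3 * (170 / 50)
= 15.3 * 3.4
= 52.02 mL/kg/min

52.02 mL/kg/min


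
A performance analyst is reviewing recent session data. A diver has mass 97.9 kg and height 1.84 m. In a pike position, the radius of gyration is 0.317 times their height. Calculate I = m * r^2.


r = 0.317 * 1.84 = 0.58328 m
I = m * r^2 = 97.9 * 0.340216 = 33.307 kg*m^2

33.307 kg*m^2


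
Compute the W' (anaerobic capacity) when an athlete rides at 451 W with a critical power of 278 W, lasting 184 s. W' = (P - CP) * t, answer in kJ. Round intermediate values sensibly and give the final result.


Above-CP power = 173 W
Duration = 184 s
W' = 173 * 184 = 31832 J
Convert: 31832 / 1000 = 31.832 kJ

31.832 kJ


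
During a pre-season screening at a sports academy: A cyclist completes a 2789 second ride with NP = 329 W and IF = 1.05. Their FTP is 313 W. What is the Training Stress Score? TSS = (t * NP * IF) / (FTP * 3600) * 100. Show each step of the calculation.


t * NP * IF = 2789 * 329 * 1.05 = 963460.05
FTP * 3600 = 1126800
TSS = (963460.05 / 1126800) * 100 = 85.5

85.5 TSS


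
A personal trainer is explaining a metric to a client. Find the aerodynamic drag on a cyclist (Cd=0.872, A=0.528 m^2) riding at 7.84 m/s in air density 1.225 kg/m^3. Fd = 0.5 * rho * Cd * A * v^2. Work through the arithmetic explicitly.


Fd = 0.5 * 1.225 * 0.872 * 0.528 * 7.84^2
= 0.5 * 1.225 * 0.872 * 0.528 * 61.4656
= 17.334 N

17.334 N


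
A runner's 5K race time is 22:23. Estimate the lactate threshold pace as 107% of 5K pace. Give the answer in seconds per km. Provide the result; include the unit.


Total race time = 22*60 + 23 = 1343 seconds
5K pace = 1343 / 5 = 268.6 sec/km
LT pace = 268.6 * 1.07 = 287.4 sec/km

287.4 s/km


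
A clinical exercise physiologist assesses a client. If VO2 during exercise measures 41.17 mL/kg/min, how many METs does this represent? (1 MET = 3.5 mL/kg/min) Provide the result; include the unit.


METs = VO2 / 3.5 = 41.17 / 3.5 = 11.76

11.76 METs


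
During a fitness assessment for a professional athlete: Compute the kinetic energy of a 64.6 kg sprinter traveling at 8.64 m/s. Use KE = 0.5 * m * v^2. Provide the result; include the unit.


Velocity squared = 74.6496
KE = 0.5 * 64.6 * 74.6496 = 2411.18 J

2411.18 J


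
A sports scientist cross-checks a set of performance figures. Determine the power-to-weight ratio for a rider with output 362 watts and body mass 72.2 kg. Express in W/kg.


P/W = 362 / 72.2 = 5.014 W/kg

5.014 W/kg


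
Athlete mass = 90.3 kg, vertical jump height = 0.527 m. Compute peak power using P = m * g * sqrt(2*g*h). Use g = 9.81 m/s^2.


sqrt(2 * 9.81 * 0.527) = sqrt(10.33974) = 3.215547 m/s
P = 90.3 * 9.81 * 3.215547
= 2848.47 W

2848.47 W


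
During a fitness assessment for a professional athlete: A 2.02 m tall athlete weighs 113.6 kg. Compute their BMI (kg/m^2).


height^2 = 4.0804 m^2
BMI = 113.6 / 4.0804 = 27.84 kg/m^2

27.84 kg/m^2


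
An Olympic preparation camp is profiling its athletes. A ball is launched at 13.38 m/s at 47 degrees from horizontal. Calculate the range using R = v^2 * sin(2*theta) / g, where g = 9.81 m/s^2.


sin(2 * 47) = sin(94) = 0.997564
v^2 = 13.38^2 = 179.0244
R = 179.0244 * 0.997564 / 9.81
= 18.205 m

18.205 m


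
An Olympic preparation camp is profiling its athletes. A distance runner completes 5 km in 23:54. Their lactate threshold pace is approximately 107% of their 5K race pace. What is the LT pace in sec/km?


Convert to seconds: 23 min 54 s = 1434 s
Pace per km = 1434 / 5 = 286.8 s/km
LT pace = 286.8 * 1.07 = 306.88 s/km

306.88 s/km


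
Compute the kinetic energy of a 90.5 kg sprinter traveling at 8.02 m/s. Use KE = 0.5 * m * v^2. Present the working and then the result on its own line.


Velocity squared = 64.3204
KE = 0.5 * 90.5 * 64.3204 = 2910.5 J

2910.5 J


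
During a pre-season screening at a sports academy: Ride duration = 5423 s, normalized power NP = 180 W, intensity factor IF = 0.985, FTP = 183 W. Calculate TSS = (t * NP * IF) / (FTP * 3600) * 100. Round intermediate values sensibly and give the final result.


Numerator = 5423 * 180 * 0.985 = 961497.9
Denominator = 183 * 3600 = 658800
TSS = 961497.9 / 658800 * 100
= 145.95

145.95 TSS


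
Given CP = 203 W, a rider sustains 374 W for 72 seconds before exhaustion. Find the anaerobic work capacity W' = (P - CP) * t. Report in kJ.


Excess power = 374 - 203 = 171 W
Work above CP = 171 * 72 = 12312 J
W' = 12.312 kJ

12.312 kJ


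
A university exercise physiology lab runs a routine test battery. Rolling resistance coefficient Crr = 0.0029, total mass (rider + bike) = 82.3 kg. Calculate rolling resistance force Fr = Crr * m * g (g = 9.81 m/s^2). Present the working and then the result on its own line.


Fr = Crr * m * g
= 0.0029 * 82.3 * 9.81
= 2.341 N

2.341 N


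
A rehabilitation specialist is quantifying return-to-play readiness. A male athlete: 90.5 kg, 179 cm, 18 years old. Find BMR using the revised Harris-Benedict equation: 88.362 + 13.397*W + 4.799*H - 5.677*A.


Intercept = 88.362
Weight contribution = 13.397 * 90.5 = 1212.4285
Height contribution = 4.799 * 179 = 859.021
Age contribution = 5.677 * 18 = 102.186
BMR = 88.362 + 1212.4285 + 859.021 - 102.186
= 2057.63 kcal/day

2057.63 kcal/day


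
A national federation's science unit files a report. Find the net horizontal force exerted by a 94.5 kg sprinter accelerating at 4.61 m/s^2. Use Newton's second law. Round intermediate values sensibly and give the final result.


Newton's second law: F = m * a
F = 94.5 * 4.61 = 435.65 N

435.65 N


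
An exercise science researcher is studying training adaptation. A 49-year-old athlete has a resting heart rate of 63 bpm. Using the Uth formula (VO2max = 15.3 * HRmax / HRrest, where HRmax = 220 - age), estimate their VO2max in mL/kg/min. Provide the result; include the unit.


HRmax = 220 - 49 = 171 bpm
Ratio = HRmax / HRrest = 171 / 63 = 2.7143
VO2max = 15.3 * 2.7143 = 41.53 mL/kg/min

41.53 mL/kg/min


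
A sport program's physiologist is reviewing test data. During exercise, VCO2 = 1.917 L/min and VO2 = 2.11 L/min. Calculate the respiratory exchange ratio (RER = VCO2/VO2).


RER = VCO2 / VO2
= 1.917 / 2.11
= 0.9085

0.9085


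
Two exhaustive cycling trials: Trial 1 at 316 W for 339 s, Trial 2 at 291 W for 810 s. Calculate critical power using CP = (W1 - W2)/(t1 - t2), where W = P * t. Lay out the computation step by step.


W1 = 316 * 339 = 107124 J
W2 = 291 * 810 = 235710 J
CP = (107124 - 235710) / (339 - 810)
= -128586 / -471
= 273.01 W

273.01 W


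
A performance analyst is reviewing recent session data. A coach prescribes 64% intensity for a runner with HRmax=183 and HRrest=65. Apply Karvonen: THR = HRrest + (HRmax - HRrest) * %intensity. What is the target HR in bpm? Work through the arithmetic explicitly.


Heart rate reserve = 183 - 65 = 118
Intensity fraction = 64 / 100 = 0.64
THR = 65 + 118 * 0.64 = 140.52 bpm

140.52 bpm


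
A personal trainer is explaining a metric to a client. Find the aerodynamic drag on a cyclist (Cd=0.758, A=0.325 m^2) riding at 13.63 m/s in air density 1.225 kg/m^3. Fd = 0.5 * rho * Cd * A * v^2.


Fd = 0.5 * 1.225 * 0.758 * 0.325 * 13.63^2
= 0.5 * 1.225 * 0.758 * 0.325 * 185.7769
= 28.032 N

28.032 N


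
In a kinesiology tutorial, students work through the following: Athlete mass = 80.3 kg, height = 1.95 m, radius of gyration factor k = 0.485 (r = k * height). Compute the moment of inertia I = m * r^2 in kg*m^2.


r = k * height = 0.485 * 1.95 = 0.94575 m
r^2 = 0.94575^2 = 0.894443
I = 80.3 * 0.894443 = 71.824 kg*m^2

71.824 kg*m^2


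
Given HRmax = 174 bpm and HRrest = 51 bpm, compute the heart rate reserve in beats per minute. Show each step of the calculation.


Heart rate reserve = maximum HR minus resting HR
HRR = 174 - 51 = 123 bpm

123 bpm


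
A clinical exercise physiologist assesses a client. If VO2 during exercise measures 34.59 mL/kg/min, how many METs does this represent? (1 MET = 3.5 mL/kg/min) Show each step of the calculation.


METs = VO2 / 3.5 = 34.59 / 3.5 = 9.88

9.88 METs


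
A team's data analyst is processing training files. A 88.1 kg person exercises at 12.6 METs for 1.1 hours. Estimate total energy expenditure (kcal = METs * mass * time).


Energy = METs * mass(kg) * time(h)
= 12.6 * 88.1 * 1.1
= 1221.07 kcal

1221.07 kcal


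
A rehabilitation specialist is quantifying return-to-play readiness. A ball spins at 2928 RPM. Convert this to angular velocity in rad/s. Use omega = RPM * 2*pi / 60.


omega = 2928 * 2 * pi / 60
= 2928 * 6.28318531 / 60
= 18397.167 / 60
= 306.619 rad/s

306.619 rad/s


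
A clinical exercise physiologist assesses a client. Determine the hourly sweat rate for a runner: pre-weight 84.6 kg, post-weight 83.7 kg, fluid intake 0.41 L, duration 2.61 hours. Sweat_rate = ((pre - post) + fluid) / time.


Mass lost = 84.6 - 83.7 = 0.9 kg
Add fluid consumed: 0.9 + 0.41 = 1.31 L total sweat
Sweat rate = 1.31 / 2.61 = 0.502 L/h

0.502 L/h


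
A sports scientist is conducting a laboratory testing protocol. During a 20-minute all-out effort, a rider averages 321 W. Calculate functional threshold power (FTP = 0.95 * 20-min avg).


FTP = 0.95 * 321
= 304.95 W

304.95 W


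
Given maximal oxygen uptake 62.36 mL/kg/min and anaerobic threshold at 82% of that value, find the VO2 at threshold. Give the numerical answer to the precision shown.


Percentage as decimal = 0.82
VO2 at AT = 62.36 * 0.82 = 51.14 mL/kg/min

51.14 mL/kg/min


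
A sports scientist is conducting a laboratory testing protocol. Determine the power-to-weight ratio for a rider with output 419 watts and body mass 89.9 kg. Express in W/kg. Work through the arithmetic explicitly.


P/W = 419 / 89.9 = 4.661 W/kg

4.661 W/kg


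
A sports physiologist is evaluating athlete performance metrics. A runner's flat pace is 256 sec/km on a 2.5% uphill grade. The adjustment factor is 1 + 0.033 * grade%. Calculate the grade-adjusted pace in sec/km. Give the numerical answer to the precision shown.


Factor = 1 + 0.033 * 2.5 = 1.0825
Adjusted pace = 256 * 1.0825
= 277.12 sec/km

277.12 s/km


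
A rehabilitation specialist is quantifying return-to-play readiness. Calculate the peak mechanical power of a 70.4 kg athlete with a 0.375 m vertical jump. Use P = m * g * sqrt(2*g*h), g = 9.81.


First, sqrt(2gh) = sqrt(2 * 9.81 * 0.375)
= sqrt(7.3575) = 2.712471 m/s
Power = 70.4 * 9.81 * 2.712471 = 1873.3 W

1873.3 W


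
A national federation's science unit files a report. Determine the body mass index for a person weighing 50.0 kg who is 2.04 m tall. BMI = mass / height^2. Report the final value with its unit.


BMI = mass / height^2
= 50.0 / 2.04^2
= 50.0 / 4.1616
= 12.01 kg/m^2

12.01 kg/m^2


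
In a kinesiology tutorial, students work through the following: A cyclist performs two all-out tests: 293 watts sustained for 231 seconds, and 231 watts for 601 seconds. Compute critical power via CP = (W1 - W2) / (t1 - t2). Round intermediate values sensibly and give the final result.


W1 = P1 * t1 = 293 * 231 = 67683 J
W2 = P2 * t2 = 231 * 601 = 138831 J
CP = (67683 - 138831) / (231 - 601)
= 192.29 W

192.29 W


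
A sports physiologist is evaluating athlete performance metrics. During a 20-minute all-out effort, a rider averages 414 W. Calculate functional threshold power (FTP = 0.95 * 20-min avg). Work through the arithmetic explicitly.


FTP = 0.95 * 414
= 393.3 W

393.3 W


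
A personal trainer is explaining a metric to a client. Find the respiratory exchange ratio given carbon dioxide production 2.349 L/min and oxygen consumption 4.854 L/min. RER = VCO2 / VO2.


VCO2 = 2.349 L/min
VO2 = 4.854 L/min
RER = 2.349 / 4.854 = 0.4839

0.4839


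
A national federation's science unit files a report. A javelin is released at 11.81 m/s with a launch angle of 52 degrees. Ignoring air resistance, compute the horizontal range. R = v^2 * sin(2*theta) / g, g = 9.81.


Launch speed squared = 139.4761
sin(2 * 52 deg) = 0.970296
Range = 139.4761 * 0.970296 / 9.81
= 13.795 m

13.795 m


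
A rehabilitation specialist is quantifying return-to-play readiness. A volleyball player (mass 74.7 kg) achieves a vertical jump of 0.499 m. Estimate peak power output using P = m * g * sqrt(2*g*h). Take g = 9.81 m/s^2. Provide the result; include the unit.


2 * g * h = 2 * 9.81 * 0.499 = 9.79038
sqrt(9.79038) = 3.128958 m/s
P = 74.7 * 9.81 * 3.128958 = 2292.92 W

2292.92 W


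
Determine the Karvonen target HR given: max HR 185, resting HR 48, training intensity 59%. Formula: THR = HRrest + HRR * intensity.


HRR = HRmax - HRrest = 185 - 48 = 137
THR = 48 + 137 * 0.59
= 128.83 bpm

128.83 bpm


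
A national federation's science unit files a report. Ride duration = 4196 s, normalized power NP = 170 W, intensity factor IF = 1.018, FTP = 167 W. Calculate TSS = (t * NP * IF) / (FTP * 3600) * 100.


Numerator = 4196 * 170 * 1.018 = 726159.76
Denominator = 167 * 3600 = 601200
TSS = 726159.76 / 601200 * 100
= 120.79

120.79 TSS


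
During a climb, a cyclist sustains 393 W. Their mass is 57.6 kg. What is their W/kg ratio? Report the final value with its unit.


Power-to-weight = 393 W / 57.6 kg
= 6.823 W/kg

6.823 W/kg


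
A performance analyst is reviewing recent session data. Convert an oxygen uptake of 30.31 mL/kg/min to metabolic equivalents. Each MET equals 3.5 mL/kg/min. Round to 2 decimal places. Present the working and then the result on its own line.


One MET = 3.5 mL/kg/min
Number of METs = 30.31 / 3.5
= 8.66 METs

8.66 METs


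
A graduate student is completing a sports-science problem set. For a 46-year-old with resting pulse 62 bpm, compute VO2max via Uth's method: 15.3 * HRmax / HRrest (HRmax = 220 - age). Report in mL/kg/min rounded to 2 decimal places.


Step 1: HRmax = 220 - 46 = 174 bpm
Step 2: Ratio = 174 / 62 = 2.8065
Step 3: VO2max = 15.3 * 2.8065 = 42.94 mL/kg/min

42.94 mL/kg/min
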